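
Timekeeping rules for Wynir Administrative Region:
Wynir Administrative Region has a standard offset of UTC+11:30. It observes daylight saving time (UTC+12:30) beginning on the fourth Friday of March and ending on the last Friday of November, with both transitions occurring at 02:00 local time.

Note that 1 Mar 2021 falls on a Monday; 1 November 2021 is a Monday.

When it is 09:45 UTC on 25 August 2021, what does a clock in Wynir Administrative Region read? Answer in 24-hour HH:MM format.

1 March 2021 is a Monday, so the first Friday is March 5 and the fourth is March 26.
1 November 2021 is a Monday, so Fridays fall on 5, 12, 19, 26; the last is November 26.
At the standard offset (UTC+11:30), 09:45 UTC + 11h30m = 21:15 Wynir Administrative Region standard time.
Daylight saving runs 26 March – 26 November; the standard-time date in Wynir Administrative Region, 25 August 2021, is inside that window, so Wynir Administrative Region is at UTC+12:30.
09:45 UTC + 12h30m = 22:15 local.

22:15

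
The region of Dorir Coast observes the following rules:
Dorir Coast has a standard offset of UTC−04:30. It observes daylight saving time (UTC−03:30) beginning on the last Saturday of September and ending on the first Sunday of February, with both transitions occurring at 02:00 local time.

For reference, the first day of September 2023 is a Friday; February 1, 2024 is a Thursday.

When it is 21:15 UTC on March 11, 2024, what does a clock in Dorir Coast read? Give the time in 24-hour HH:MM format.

16:45

1 September 2023 is a Friday, so Saturdays fall on 2, 9, 16, 23, 30; the last is September 30.
1 February 2024 is a Thursday, so the first Sunday is February 4.
At the standard offset (UTC−04:30), 21:15 UTC − 4h30m = 16:45 Dorir Coast standard time.
The standard-time date in Dorir Coast, March 11, 2024, is outside the daylight-saving period (30 September 2023 – 4 February 2024), so Dorir Coast is on standard time, UTC−04:30.
21:15 UTC − 4h30m = 16:45 local.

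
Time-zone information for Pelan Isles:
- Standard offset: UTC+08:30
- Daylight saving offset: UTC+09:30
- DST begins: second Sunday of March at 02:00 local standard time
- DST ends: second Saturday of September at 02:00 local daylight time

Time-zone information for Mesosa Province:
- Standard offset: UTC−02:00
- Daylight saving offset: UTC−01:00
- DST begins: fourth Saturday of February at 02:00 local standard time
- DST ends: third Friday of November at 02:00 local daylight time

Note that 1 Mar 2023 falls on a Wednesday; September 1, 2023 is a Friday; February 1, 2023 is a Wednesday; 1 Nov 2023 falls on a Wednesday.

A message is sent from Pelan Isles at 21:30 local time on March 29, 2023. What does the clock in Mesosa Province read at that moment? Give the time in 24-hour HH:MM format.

1 March 2023 is a Wednesday, so the first Sunday is March 5 and the second is March 12.
1 September 2023 is a Friday, so the first Saturday is September 2 and the second is September 9.
March 29, 2023 falls between 12 March and 9 September, so daylight saving is in effect and Pelan Isles is at UTC+09:30.
21:30 Pelan Isles − 9h30m = 12:00 UTC.
1 February 2023 is a Wednesday, so the first Saturday is February 4 and the fourth is February 25.
1 November 2023 is a Wednesday, so the first Friday is November 3 and the third is November 17.
At the standard offset (UTC−02:00), 12:00 UTC − 2h = 10:00 Mesosa Province standard time.
The standard-time date in Mesosa Province, March 29, 2023, lies within the daylight-saving period (25 February – 17 November), so Mesosa Province is on daylight time, UTC−01:00.
12:00 UTC − 1h = 11:00 Mesosa Province.

11:00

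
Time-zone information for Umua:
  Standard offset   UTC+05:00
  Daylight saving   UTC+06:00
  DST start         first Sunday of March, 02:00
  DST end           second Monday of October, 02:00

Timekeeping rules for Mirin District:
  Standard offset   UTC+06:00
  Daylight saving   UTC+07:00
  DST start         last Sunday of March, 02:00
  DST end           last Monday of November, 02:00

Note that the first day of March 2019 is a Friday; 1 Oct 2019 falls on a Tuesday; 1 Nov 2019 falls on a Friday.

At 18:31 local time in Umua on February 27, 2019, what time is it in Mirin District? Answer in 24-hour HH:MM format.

19:31

1 March 2019 is a Friday, so the first Sunday is March 3.
1 October 2019 is a Tuesday, so the first Monday is October 7 and the second is October 14.
February 27, 2019 does not fall between 3 March and 14 October, so daylight saving is not in effect and Umua is at UTC+05:00.
18:31 Umua − 5h = 13:31 UTC.
1 March 2019 is a Friday, so Sundays fall on 3, 10, 17, 24, 31; the last is March 31.
1 November 2019 is a Friday, so Mondays fall on 4, 11, 18, 25; the last is November 25.
At the standard offset (UTC+06:00), 13:31 UTC + 6h = 19:31 Mirin District standard time.
Daylight saving runs 31 March – 25 November; the standard-time date in Mirin District, February 27, 2019, is outside that window, so Mirin District is on standard time at UTC+06:00.
13:31 UTC + 6h = 19:31 Mirin District.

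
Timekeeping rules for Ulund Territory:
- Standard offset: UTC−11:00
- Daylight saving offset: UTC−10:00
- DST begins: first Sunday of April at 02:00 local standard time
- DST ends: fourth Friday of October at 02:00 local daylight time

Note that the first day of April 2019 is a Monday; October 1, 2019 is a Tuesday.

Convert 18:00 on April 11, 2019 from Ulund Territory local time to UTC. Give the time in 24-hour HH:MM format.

04:00

1 April 2019 is a Monday, so the first Sunday is April 7.
1 October 2019 is a Tuesday, so the first Friday is October 4 and the fourth is October 25.
Daylight saving runs 7 April – 25 October; April 11, 2019 is inside that window, so Ulund Territory is at UTC−10:00.
18:00 local + 10h = 04:00 UTC (rolling into the next day, 12 April 2019).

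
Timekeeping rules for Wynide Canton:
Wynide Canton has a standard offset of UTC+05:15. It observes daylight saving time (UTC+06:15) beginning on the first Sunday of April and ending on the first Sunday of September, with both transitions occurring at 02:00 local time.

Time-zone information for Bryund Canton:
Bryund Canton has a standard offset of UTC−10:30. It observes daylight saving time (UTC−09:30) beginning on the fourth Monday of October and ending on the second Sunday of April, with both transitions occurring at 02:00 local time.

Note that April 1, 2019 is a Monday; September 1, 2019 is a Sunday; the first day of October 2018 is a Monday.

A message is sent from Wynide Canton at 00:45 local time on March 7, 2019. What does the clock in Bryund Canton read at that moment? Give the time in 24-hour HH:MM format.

1 April 2019 is a Monday, so the first Sunday is April 7.
1 September 2019 is a Sunday, so the first Sunday is September 1.
Daylight saving runs 7 April – 1 September; March 7, 2019 is outside that window, so Wynide Canton is on standard time at UTC+05:15.
00:45 Wynide Canton − 5h15m = 19:30 UTC (rolling into the previous day, 6 March 2019).
1 October 2018 is a Monday, so the first Monday is October 1 and the fourth is October 22.
1 April 2019 is a Monday, so the first Sunday is April 7 and the second is April 14.
At the standard offset (UTC−10:30), 19:30 UTC − 10h30m = 09:00 Bryund Canton standard time.
The standard-time date in Bryund Canton, March 6, 2019, lies within the daylight-saving period (22 October 2018 – 14 April 2019), so Bryund Canton is on daylight time, UTC−09:30.
19:30 UTC − 9h30m = 10:00 Bryund Canton.

10:00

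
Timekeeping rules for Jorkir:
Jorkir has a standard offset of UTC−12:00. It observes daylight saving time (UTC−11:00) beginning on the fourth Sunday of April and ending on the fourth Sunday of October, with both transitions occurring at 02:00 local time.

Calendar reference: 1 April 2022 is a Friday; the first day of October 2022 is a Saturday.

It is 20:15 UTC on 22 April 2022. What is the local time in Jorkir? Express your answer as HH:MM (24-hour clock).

1 April 2022 is a Friday, so the first Sunday is April 3 and the fourth is April 24.
1 October 2022 is a Saturday, so the first Sunday is October 2 and the fourth is October 23.
At the standard offset (UTC−12:00), 20:15 UTC − 12h = 08:15 Jorkir standard time.
The standard-time date in Jorkir, 22 April 2022, does not fall between 24 April and 23 October, so daylight saving is not in effect and Jorkir is at UTC−12:00.
20:15 UTC − 12h = 08:15 local.

08:15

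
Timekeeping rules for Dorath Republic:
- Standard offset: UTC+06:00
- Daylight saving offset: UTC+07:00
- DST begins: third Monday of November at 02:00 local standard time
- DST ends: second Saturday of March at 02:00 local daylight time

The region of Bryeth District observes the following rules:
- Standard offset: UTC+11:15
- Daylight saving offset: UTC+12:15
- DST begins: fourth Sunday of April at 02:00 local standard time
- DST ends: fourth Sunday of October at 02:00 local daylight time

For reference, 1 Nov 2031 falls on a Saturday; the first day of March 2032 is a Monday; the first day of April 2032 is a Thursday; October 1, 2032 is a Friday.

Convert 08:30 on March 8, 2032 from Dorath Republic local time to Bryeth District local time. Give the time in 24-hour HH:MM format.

1 November 2031 is a Saturday, so the first Monday is November 3 and the third is November 17.
1 March 2032 is a Monday, so the first Saturday is March 6 and the second is March 13.
March 8, 2032 lies within the daylight-saving period (17 November 2031 – 13 March 2032), so Dorath Republic is on daylight time, UTC+07:00.
08:30 Dorath Republic − 7h = 01:30 UTC.
1 April 2032 is a Thursday, so the first Sunday is April 4 and the fourth is April 25.
1 October 2032 is a Friday, so the first Sunday is October 3 and the fourth is October 24.
At the standard offset (UTC+11:15), 01:30 UTC + 11h15m = 12:45 Bryeth District standard time.
The standard-time date in Bryeth District, March 8, 2032, does not fall between 25 April and 24 October, so daylight saving is not in effect and Bryeth District is at UTC+11:15.
01:30 UTC + 11h15m = 12:45 Bryeth District.

12:45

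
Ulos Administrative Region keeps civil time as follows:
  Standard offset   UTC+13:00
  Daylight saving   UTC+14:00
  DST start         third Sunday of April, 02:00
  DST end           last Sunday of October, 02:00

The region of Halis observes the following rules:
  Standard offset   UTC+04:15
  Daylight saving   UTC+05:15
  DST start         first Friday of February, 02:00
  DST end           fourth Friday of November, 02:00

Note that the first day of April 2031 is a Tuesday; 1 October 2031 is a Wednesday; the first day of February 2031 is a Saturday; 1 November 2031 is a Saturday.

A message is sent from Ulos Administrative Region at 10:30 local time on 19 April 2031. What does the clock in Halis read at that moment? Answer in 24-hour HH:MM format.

02:45

1 April 2031 is a Tuesday, so the first Sunday is April 6 and the third is April 20.
1 October 2031 is a Wednesday, so Sundays fall on 5, 12, 19, 26; the last is October 26.
19 April 2031 does not fall between 20 April and 26 October, so daylight saving is not in effect and Ulos Administrative Region is at UTC+13:00.
10:30 Ulos Administrative Region − 13h = 21:30 UTC (rolling into the previous day, 18 April 2031).
1 February 2031 is a Saturday, so the first Friday is February 7.
1 November 2031 is a Saturday, so the first Friday is November 7 and the fourth is November 28.
At the standard offset (UTC+04:15), 21:30 UTC + 4h15m = 01:45 Halis standard time (rolling into the next day, 19 April 2031).
The standard-time date in Halis, 19 April 2031, falls between 7 February and 28 November, so daylight saving is in effect and Halis is at UTC+05:15.
21:30 UTC + 5h15m = 02:45 Halis (rolling into the next day, 19 April 2031).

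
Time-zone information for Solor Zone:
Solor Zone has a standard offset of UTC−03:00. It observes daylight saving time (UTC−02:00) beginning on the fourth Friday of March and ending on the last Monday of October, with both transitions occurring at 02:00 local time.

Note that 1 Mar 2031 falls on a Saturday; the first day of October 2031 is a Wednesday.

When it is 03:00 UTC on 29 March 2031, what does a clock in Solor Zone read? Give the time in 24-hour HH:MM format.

1 March 2031 is a Saturday, so the first Friday is March 7 and the fourth is March 28.
1 October 2031 is a Wednesday, so Mondays fall on 6, 13, 20, 27; the last is October 27.
At the standard offset (UTC−03:00), 03:00 UTC − 3h = 00:00 Solor Zone standard time.
The standard-time date in Solor Zone, 29 March 2031, falls between 28 March and 27 October, so daylight saving is in effect and Solor Zone is at UTC−02:00.
03:00 UTC − 2h = 01:00 local.

01:00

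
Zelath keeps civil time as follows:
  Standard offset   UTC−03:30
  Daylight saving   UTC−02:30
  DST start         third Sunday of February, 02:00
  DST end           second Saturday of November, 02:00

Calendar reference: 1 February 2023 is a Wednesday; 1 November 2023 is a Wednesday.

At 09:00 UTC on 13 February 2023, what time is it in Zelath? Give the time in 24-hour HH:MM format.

1 February 2023 is a Wednesday, so the first Sunday is February 5 and the third is February 19.
1 November 2023 is a Wednesday, so the first Saturday is November 4 and the second is November 11.
At the standard offset (UTC−03:30), 09:00 UTC − 3h30m = 05:30 Zelath standard time.
The standard-time date in Zelath, 13 February 2023, does not fall between 19 February and 11 November, so daylight saving is not in effect and Zelath is at UTC−03:30.
09:00 UTC − 3h30m = 05:30 local.

05:30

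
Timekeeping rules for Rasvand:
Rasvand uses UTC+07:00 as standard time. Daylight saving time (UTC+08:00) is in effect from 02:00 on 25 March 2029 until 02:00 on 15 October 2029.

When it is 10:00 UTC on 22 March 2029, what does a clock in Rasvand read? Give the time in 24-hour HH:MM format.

17:00

At the standard offset (UTC+07:00), 10:00 UTC + 7h = 17:00 Rasvand standard time.
The standard-time date in Rasvand, 22 March 2029, is outside the daylight-saving period (25 March – 15 October), so Rasvand is on standard time, UTC+07:00.
10:00 UTC + 7h = 17:00 local.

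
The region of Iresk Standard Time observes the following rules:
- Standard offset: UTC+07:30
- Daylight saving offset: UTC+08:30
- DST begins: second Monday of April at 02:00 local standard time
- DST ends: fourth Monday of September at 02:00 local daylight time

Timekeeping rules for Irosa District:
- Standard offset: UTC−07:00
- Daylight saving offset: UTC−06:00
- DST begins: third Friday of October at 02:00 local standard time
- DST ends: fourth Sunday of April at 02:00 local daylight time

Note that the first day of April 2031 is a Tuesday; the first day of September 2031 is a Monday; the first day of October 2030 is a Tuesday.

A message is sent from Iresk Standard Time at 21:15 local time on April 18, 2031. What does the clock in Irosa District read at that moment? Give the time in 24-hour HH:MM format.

06:45

1 April 2031 is a Tuesday, so the first Monday is April 7 and the second is April 14.
1 September 2031 is a Monday, so the first Monday is September 1 and the fourth is September 22.
April 18, 2031 falls between 14 April and 22 September, so daylight saving is in effect and Iresk Standard Time is at UTC+08:30.
21:15 Iresk Standard Time − 8h30m = 12:45 UTC.
1 October 2030 is a Tuesday, so the first Friday is October 4 and the third is October 18.
1 April 2031 is a Tuesday, so the first Sunday is April 6 and the fourth is April 27.
At the standard offset (UTC−07:00), 12:45 UTC − 7h = 05:45 Irosa District standard time.
Daylight saving runs 18 October 2030 – 27 April 2031; the standard-time date in Irosa District, April 18, 2031, is inside that window, so Irosa District is at UTC−06:00.
12:45 UTC − 6h = 06:45 Irosa District.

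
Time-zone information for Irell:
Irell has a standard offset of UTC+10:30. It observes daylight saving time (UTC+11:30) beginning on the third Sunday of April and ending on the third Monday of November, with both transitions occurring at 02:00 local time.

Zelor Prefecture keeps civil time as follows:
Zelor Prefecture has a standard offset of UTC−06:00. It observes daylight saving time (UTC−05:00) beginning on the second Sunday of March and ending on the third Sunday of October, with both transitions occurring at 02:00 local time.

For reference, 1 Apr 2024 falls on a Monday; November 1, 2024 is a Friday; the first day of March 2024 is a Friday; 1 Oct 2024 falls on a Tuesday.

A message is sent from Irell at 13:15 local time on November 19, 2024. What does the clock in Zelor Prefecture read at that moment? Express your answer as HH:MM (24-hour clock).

20:45

1 April 2024 is a Monday, so the first Sunday is April 7 and the third is April 21.
1 November 2024 is a Friday, so the first Monday is November 4 and the third is November 18.
Daylight saving runs 21 April – 18 November; November 19, 2024 is outside that window, so Irell is on standard time at UTC+10:30.
13:15 Irell − 10h30m = 02:45 UTC.
1 March 2024 is a Friday, so the first Sunday is March 3 and the second is March 10.
1 October 2024 is a Tuesday, so the first Sunday is October 6 and the third is October 20.
At the standard offset (UTC−06:00), 02:45 UTC − 6h = 20:45 Zelor Prefecture standard time (rolling into the previous day, 18 November 2024).
The standard-time date in Zelor Prefecture, November 18, 2024, does not fall between 10 March and 20 October, so daylight saving is not in effect and Zelor Prefecture is at UTC−06:00.
02:45 UTC − 6h = 20:45 Zelor Prefecture (rolling into the previous day, 18 November 2024).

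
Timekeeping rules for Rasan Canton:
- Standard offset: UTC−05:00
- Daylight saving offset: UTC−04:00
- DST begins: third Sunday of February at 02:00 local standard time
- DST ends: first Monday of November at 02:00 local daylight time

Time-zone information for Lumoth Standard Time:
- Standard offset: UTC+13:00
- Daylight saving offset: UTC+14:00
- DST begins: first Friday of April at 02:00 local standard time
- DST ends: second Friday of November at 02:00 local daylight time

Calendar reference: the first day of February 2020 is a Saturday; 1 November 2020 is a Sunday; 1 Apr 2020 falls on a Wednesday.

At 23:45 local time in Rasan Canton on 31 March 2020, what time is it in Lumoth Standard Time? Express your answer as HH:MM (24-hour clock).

16:45

1 February 2020 is a Saturday, so the first Sunday is February 2 and the third is February 16.
1 November 2020 is a Sunday, so the first Monday is November 2.
31 March 2020 falls between 16 February and 2 November, so daylight saving is in effect and Rasan Canton is at UTC−04:00.
23:45 Rasan Canton + 4h = 03:45 UTC (rolling into the next day, 1 April 2020).
1 April 2020 is a Wednesday, so the first Friday is April 3.
1 November 2020 is a Sunday, so the first Friday is November 6 and the second is November 13.
At the standard offset (UTC+13:00), 03:45 UTC + 13h = 16:45 Lumoth Standard Time standard time.
The standard-time date in Lumoth Standard Time, 1 April 2020, is outside the daylight-saving period (3 April – 13 November), so Lumoth Standard Time is on standard time, UTC+13:00.
03:45 UTC + 13h = 16:45 Lumoth Standard Time.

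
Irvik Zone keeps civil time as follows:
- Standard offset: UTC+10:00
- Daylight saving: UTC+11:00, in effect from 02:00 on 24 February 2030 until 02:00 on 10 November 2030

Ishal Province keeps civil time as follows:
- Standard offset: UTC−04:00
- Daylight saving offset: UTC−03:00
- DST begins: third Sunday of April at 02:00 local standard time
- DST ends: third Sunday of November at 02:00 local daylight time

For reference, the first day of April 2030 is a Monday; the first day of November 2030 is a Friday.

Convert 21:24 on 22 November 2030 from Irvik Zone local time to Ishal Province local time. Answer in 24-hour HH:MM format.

07:24

22 November 2030 is outside the daylight-saving period (24 February – 10 November), so Irvik Zone is on standard time, UTC+10:00.
21:24 Irvik Zone − 10h = 11:24 UTC.
1 April 2030 is a Monday, so the first Sunday is April 7 and the third is April 21.
1 November 2030 is a Friday, so the first Sunday is November 3 and the third is November 17.
At the standard offset (UTC−04:00), 11:24 UTC − 4h = 07:24 Ishal Province standard time.
Daylight saving runs 21 April – 17 November; the standard-time date in Ishal Province, 22 November 2030, is outside that window, so Ishal Province is on standard time at UTC−04:00.
11:24 UTC − 4h = 07:24 Ishal Province.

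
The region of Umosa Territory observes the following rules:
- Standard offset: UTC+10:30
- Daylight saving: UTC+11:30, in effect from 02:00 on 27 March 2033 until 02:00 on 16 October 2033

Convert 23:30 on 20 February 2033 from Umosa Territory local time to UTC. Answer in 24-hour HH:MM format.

20 February 2033 is outside the daylight-saving period (27 March – 16 October), so Umosa Territory is on standard time, UTC+10:30.
23:30 local − 10h30m = 13:00 UTC.

13:00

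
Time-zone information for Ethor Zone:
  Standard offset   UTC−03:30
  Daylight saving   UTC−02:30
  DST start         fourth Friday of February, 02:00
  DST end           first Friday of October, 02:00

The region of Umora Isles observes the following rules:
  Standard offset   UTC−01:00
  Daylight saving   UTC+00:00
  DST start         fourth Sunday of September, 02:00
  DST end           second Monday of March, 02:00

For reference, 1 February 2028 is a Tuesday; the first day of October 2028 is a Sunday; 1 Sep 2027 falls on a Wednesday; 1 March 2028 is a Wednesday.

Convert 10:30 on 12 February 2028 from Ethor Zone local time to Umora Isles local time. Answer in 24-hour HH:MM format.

14:00

1 February 2028 is a Tuesday, so the first Friday is February 4 and the fourth is February 25.
1 October 2028 is a Sunday, so the first Friday is October 6.
12 February 2028 does not fall between 25 February and 6 October, so daylight saving is not in effect and Ethor Zone is at UTC−03:30.
10:30 Ethor Zone + 3h30m = 14:00 UTC.
1 September 2027 is a Wednesday, so the first Sunday is September 5 and the fourth is September 26.
1 March 2028 is a Wednesday, so the first Monday is March 6 and the second is March 13.
At the standard offset (UTC−01:00), 14:00 UTC − 1h = 13:00 Umora Isles standard time.
Daylight saving runs 26 September 2027 – 13 March 2028; the standard-time date in Umora Isles, 12 February 2028, is inside that window, so Umora Isles is at UTC+00:00.
14:00 UTC + 0h = 14:00 Umora Isles.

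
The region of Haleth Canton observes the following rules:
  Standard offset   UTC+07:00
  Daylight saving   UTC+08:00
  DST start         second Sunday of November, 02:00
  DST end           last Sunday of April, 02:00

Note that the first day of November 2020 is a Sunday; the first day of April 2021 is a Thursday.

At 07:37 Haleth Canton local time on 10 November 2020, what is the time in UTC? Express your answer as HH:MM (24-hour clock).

1 November 2020 is a Sunday, so the first Sunday is November 1 and the second is November 8.
1 April 2021 is a Thursday, so Sundays fall on 4, 11, 18, 25; the last is April 25.
10 November 2020 lies within the daylight-saving period (8 November 2020 – 25 April 2021), so Haleth Canton is on daylight time, UTC+08:00.
07:37 local − 8h = 23:37 UTC (rolling into the previous day, 9 November 2020).

23:37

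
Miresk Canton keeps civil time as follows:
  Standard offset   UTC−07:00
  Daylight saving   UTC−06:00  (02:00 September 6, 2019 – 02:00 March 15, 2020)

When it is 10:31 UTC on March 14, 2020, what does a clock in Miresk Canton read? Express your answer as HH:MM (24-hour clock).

04:31

At the standard offset (UTC−07:00), 10:31 UTC − 7h = 03:31 Miresk Canton standard time.
The standard-time date in Miresk Canton, March 14, 2020, falls between 6 September 2019 and 15 March 2020, so daylight saving is in effect and Miresk Canton is at UTC−06:00.
10:31 UTC − 6h = 04:31 local.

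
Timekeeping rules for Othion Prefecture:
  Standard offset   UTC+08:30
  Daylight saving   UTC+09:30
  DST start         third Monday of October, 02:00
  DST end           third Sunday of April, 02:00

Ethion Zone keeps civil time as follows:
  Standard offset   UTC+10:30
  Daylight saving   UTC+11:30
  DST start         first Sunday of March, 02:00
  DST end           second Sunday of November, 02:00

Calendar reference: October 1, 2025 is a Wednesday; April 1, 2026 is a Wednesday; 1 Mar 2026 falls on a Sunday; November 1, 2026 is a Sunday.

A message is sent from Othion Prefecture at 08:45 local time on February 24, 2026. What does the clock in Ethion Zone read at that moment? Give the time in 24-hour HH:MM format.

09:45

1 October 2025 is a Wednesday, so the first Monday is October 6 and the third is October 20.
1 April 2026 is a Wednesday, so the first Sunday is April 5 and the third is April 19.
Daylight saving runs 20 October 2025 – 19 April 2026; February 24, 2026 is inside that window, so Othion Prefecture is at UTC+09:30.
08:45 Othion Prefecture − 9h30m = 23:15 UTC (rolling into the previous day, 23 February 2026).
1 March 2026 is a Sunday, so the first Sunday is March 1.
1 November 2026 is a Sunday, so the first Sunday is November 1 and the second is November 8.
At the standard offset (UTC+10:30), 23:15 UTC + 10h30m = 09:45 Ethion Zone standard time (rolling into the next day, 24 February 2026).
Daylight saving runs 1 March – 8 November; the standard-time date in Ethion Zone, February 24, 2026, is outside that window, so Ethion Zone is on standard time at UTC+10:30.
23:15 UTC + 10h30m = 09:45 Ethion Zone (rolling into the next day, 24 February 2026).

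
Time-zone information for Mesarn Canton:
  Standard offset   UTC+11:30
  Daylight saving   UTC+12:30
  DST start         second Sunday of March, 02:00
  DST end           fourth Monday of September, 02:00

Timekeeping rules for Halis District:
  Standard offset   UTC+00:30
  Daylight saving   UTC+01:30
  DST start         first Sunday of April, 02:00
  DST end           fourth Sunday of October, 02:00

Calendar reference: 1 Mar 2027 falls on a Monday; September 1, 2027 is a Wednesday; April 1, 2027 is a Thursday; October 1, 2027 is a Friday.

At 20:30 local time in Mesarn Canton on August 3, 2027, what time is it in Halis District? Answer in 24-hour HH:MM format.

1 March 2027 is a Monday, so the first Sunday is March 7 and the second is March 14.
1 September 2027 is a Wednesday, so the first Monday is September 6 and the fourth is September 27.
Daylight saving runs 14 March – 27 September; August 3, 2027 is inside that window, so Mesarn Canton is at UTC+12:30.
20:30 Mesarn Canton − 12h30m = 08:00 UTC.
1 April 2027 is a Thursday, so the first Sunday is April 4.
1 October 2027 is a Friday, so the first Sunday is October 3 and the fourth is October 24.
At the standard offset (UTC+00:30), 08:00 UTC + 0h30m = 08:30 Halis District standard time.
Daylight saving runs 4 April – 24 October; the standard-time date in Halis District, August 3, 2027, is inside that window, so Halis District is at UTC+01:30.
08:00 UTC + 1h30m = 09:30 Halis District.

09:30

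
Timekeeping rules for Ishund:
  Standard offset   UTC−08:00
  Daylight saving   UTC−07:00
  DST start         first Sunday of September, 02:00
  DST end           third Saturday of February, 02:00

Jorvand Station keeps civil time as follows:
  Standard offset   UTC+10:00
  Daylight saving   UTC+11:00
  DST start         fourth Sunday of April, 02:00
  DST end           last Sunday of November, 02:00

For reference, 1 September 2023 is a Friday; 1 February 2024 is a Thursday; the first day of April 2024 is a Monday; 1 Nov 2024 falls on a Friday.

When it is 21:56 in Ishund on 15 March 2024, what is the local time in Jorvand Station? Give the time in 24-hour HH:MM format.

1 September 2023 is a Friday, so the first Sunday is September 3.
1 February 2024 is a Thursday, so the first Saturday is February 3 and the third is February 17.
15 March 2024 does not fall between 3 September 2023 and 17 February 2024, so daylight saving is not in effect and Ishund is at UTC−08:00.
21:56 Ishund + 8h = 05:56 UTC (rolling into the next day, 16 March 2024).
1 April 2024 is a Monday, so the first Sunday is April 7 and the fourth is April 28.
1 November 2024 is a Friday, so Sundays fall on 3, 10, 17, 24; the last is November 24.
At the standard offset (UTC+10:00), 05:56 UTC + 10h = 15:56 Jorvand Station standard time.
The standard-time date in Jorvand Station, 16 March 2024, does not fall between 28 April and 24 November, so daylight saving is not in effect and Jorvand Station is at UTC+10:00.
05:56 UTC + 10h = 15:56 Jorvand Station.

15:56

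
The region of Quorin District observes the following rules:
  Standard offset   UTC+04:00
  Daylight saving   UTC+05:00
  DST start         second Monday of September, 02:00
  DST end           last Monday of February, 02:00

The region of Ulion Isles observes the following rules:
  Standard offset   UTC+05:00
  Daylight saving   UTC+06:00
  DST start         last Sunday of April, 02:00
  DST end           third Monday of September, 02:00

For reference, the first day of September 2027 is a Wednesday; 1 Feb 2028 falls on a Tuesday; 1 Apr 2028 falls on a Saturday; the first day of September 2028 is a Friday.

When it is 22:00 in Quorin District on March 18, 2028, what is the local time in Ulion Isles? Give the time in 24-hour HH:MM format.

23:00

1 September 2027 is a Wednesday, so the first Monday is September 6 and the second is September 13.
1 February 2028 is a Tuesday, so Mondays fall on 7, 14, 21, 28; the last is February 28.
March 18, 2028 is outside the daylight-saving period (13 September 2027 – 28 February 2028), so Quorin District is on standard time, UTC+04:00.
22:00 Quorin District − 4h = 18:00 UTC.
1 April 2028 is a Saturday, so Sundays fall on 2, 9, 16, 23, 30; the last is April 30.
1 September 2028 is a Friday, so the first Monday is September 4 and the third is September 18.
At the standard offset (UTC+05:00), 18:00 UTC + 5h = 23:00 Ulion Isles standard time.
The standard-time date in Ulion Isles, March 18, 2028, is outside the daylight-saving period (30 April – 18 September), so Ulion Isles is on standard time, UTC+05:00.
18:00 UTC + 5h = 23:00 Ulion Isles.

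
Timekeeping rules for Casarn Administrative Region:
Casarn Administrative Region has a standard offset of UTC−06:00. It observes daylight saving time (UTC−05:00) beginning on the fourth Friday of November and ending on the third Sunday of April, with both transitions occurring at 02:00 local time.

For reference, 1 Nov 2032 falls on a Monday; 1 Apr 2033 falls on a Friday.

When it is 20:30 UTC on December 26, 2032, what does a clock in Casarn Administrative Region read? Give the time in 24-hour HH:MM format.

1 November 2032 is a Monday, so the first Friday is November 5 and the fourth is November 26.
1 April 2033 is a Friday, so the first Sunday is April 3 and the third is April 17.
At the standard offset (UTC−06:00), 20:30 UTC − 6h = 14:30 Casarn Administrative Region standard time.
The standard-time date in Casarn Administrative Region, December 26, 2032, lies within the daylight-saving period (26 November 2032 – 17 April 2033), so Casarn Administrative Region is on daylight time, UTC−05:00.
20:30 UTC − 5h = 15:30 local.

15:30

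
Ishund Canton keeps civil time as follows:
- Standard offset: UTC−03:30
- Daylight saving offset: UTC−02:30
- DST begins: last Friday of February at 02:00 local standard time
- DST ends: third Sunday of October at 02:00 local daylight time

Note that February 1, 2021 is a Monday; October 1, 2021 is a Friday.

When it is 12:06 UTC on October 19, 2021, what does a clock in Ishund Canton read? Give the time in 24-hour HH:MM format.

1 February 2021 is a Monday, so Fridays fall on 5, 12, 19, 26; the last is February 26.
1 October 2021 is a Friday, so the first Sunday is October 3 and the third is October 17.
At the standard offset (UTC−03:30), 12:06 UTC − 3h30m = 08:36 Ishund Canton standard time.
The standard-time date in Ishund Canton, October 19, 2021, is outside the daylight-saving period (26 February – 17 October), so Ishund Canton is on standard time, UTC−03:30.
12:06 UTC − 3h30m = 08:36 local.

08:36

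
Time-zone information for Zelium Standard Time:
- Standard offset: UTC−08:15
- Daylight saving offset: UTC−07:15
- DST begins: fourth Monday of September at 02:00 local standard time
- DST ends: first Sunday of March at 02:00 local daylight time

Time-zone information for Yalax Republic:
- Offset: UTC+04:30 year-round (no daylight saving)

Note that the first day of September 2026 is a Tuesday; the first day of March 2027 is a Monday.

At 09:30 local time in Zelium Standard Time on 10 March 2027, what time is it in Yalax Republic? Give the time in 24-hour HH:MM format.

22:15

1 September 2026 is a Tuesday, so the first Monday is September 7 and the fourth is September 28.
1 March 2027 is a Monday, so the first Sunday is March 7.
10 March 2027 does not fall between 28 September 2026 and 7 March 2027, so daylight saving is not in effect and Zelium Standard Time is at UTC−08:15.
09:30 Zelium Standard Time + 8h15m = 17:45 UTC.
Yalax Republic has no daylight saving, so its offset is UTC+04:30 year-round.
17:45 UTC + 4h30m = 22:15 Yalax Republic.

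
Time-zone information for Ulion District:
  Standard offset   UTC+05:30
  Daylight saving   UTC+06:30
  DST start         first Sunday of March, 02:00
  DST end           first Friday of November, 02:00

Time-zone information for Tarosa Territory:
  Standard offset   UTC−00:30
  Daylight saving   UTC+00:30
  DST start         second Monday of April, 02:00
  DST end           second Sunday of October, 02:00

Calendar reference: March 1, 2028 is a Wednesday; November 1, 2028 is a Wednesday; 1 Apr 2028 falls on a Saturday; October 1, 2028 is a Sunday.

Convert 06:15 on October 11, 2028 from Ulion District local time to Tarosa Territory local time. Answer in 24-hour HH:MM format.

1 March 2028 is a Wednesday, so the first Sunday is March 5.
1 November 2028 is a Wednesday, so the first Friday is November 3.
October 11, 2028 lies within the daylight-saving period (5 March – 3 November), so Ulion District is on daylight time, UTC+06:30.
06:15 Ulion District − 6h30m = 23:45 UTC (rolling into the previous day, 10 October 2028).
1 April 2028 is a Saturday, so the first Monday is April 3 and the second is April 10.
1 October 2028 is a Sunday, so the first Sunday is October 1 and the second is October 8.
At the standard offset (UTC−00:30), 23:45 UTC − 0h30m = 23:15 Tarosa Territory standard time.
Daylight saving runs 10 April – 8 October; the standard-time date in Tarosa Territory, October 10, 2028, is outside that window, so Tarosa Territory is on standard time at UTC−00:30.
23:45 UTC − 0h30m = 23:15 Tarosa Territory.

23:15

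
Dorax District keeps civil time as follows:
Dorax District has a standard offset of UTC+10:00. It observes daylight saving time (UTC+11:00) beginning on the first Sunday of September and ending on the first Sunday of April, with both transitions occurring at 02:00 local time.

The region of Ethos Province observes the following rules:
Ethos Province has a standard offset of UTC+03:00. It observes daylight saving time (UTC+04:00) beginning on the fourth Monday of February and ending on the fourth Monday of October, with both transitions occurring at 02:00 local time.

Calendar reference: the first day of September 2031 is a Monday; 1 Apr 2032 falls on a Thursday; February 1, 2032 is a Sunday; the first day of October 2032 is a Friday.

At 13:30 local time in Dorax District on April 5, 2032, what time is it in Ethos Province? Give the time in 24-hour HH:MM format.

1 September 2031 is a Monday, so the first Sunday is September 7.
1 April 2032 is a Thursday, so the first Sunday is April 4.
April 5, 2032 is outside the daylight-saving period (7 September 2031 – 4 April 2032), so Dorax District is on standard time, UTC+10:00.
13:30 Dorax District − 10h = 03:30 UTC.
1 February 2032 is a Sunday, so the first Monday is February 2 and the fourth is February 23.
1 October 2032 is a Friday, so the first Monday is October 4 and the fourth is October 25.
At the standard offset (UTC+03:00), 03:30 UTC + 3h = 06:30 Ethos Province standard time.
The standard-time date in Ethos Province, April 5, 2032, falls between 23 February and 25 October, so daylight saving is in effect and Ethos Province is at UTC+04:00.
03:30 UTC + 4h = 07:30 Ethos Province.

07:30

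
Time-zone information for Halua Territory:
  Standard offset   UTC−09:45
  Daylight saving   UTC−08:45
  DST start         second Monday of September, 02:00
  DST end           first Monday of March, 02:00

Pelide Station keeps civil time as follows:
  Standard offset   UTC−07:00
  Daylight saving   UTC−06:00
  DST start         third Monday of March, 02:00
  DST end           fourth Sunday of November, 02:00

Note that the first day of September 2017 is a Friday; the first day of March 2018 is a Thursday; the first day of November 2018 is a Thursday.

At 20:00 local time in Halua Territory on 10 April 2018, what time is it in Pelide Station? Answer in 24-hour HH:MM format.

23:45

1 September 2017 is a Friday, so the first Monday is September 4 and the second is September 11.
1 March 2018 is a Thursday, so the first Monday is March 5.
10 April 2018 does not fall between 11 September 2017 and 5 March 2018, so daylight saving is not in effect and Halua Territory is at UTC−09:45.
20:00 Halua Territory + 9h45m = 05:45 UTC (rolling into the next day, 11 April 2018).
1 March 2018 is a Thursday, so the first Monday is March 5 and the third is March 19.
1 November 2018 is a Thursday, so the first Sunday is November 4 and the fourth is November 25.
At the standard offset (UTC−07:00), 05:45 UTC − 7h = 22:45 Pelide Station standard time (rolling into the previous day, 10 April 2018).
The standard-time date in Pelide Station, 10 April 2018, lies within the daylight-saving period (19 March – 25 November), so Pelide Station is on daylight time, UTC−06:00.
05:45 UTC − 6h = 23:45 Pelide Station (rolling into the previous day, 10 April 2018).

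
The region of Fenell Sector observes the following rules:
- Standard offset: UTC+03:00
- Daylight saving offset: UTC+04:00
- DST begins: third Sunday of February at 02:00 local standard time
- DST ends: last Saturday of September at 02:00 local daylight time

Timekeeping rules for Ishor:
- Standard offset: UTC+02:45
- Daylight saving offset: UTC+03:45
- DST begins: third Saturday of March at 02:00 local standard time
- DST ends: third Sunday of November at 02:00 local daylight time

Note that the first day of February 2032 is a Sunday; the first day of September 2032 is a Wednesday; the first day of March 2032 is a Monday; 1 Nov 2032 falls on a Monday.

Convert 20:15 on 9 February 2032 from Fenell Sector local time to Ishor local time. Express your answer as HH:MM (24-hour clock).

20:00

1 February 2032 is a Sunday, so the first Sunday is February 1 and the third is February 15.
1 September 2032 is a Wednesday, so Saturdays fall on 4, 11, 18, 25; the last is September 25.
9 February 2032 does not fall between 15 February and 25 September, so daylight saving is not in effect and Fenell Sector is at UTC+03:00.
20:15 Fenell Sector − 3h = 17:15 UTC.
1 March 2032 is a Monday, so the first Saturday is March 6 and the third is March 20.
1 November 2032 is a Monday, so the first Sunday is November 7 and the third is November 21.
At the standard offset (UTC+02:45), 17:15 UTC + 2h45m = 20:00 Ishor standard time.
Daylight saving runs 20 March – 21 November; the standard-time date in Ishor, 9 February 2032, is outside that window, so Ishor is on standard time at UTC+02:45.
17:15 UTC + 2h45m = 20:00 Ishor.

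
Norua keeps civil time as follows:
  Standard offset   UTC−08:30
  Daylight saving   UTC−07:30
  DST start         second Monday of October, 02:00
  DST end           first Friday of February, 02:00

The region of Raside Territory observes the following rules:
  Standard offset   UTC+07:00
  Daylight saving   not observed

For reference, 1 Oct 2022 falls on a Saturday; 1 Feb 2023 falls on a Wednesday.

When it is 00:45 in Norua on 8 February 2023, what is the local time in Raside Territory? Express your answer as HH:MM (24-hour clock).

1 October 2022 is a Saturday, so the first Monday is October 3 and the second is October 10.
1 February 2023 is a Wednesday, so the first Friday is February 3.
8 February 2023 is outside the daylight-saving period (10 October 2022 – 3 February 2023), so Norua is on standard time, UTC−08:30.
00:45 Norua + 8h30m = 09:15 UTC.
Raside Territory has no daylight saving, so its offset is UTC+07:00 year-round.
09:15 UTC + 7h = 16:15 Raside Territory.

16:15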